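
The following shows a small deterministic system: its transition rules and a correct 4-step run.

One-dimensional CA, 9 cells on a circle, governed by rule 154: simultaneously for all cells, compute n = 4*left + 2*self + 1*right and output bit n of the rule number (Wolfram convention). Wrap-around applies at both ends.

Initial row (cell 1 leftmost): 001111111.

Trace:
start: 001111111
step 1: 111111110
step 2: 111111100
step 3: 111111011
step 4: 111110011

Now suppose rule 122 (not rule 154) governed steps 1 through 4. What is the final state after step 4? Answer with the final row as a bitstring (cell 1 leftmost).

(re-executing steps 1..4 under rule 122; state before step 1: 001111111)
step 1: 111000001
step 2: 001100011
step 3: 111110111
step 4: 000011100

000011100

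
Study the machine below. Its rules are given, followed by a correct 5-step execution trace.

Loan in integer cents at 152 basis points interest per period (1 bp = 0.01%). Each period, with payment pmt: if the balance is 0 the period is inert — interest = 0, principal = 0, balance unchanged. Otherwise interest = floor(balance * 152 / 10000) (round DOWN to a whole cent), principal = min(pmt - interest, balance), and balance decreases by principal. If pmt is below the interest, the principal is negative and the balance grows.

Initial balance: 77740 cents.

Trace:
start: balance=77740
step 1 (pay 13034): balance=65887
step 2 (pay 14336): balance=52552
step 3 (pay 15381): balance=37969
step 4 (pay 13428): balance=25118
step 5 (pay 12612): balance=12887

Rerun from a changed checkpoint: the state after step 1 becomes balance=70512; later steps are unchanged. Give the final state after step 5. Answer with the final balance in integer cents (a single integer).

state after step 1 := balance=70512
step 2 (pay 14336): balance=57247
step 3 (pay 15381): balance=42736
step 4 (pay 13428): balance=29957
step 5 (pay 12612): balance=17800

17800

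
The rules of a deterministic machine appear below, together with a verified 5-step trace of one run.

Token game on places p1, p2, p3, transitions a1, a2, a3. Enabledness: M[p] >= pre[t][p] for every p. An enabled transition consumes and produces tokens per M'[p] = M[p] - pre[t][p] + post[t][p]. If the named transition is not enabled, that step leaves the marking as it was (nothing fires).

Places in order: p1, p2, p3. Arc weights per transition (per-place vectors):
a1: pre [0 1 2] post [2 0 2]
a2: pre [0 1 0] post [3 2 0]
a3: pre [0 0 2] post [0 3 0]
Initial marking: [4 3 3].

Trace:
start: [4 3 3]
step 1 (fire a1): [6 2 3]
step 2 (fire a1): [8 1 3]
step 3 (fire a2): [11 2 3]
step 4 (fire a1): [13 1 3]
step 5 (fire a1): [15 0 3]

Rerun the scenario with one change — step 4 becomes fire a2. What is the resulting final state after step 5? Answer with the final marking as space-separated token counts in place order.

(re-executing from step 4 with the substitution; state before step 4: [11 2 3])
step 4 (fire a2): [14 3 3]
step 5 (fire a1): [16 2 3]

16 2 3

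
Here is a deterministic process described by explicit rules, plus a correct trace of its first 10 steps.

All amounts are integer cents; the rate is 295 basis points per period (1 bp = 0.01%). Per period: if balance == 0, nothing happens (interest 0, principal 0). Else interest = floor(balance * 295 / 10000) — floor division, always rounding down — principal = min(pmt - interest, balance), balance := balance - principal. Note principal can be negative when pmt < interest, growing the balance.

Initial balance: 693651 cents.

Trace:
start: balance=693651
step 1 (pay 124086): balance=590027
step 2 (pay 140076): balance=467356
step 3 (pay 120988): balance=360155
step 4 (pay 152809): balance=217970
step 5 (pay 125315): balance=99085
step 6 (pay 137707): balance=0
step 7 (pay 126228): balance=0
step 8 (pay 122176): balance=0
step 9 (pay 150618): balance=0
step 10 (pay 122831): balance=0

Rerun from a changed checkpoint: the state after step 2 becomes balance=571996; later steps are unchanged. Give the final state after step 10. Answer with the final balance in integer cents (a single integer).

0

state after step 2 := balance=571996
step 3 (pay 120988): balance=467881
step 4 (pay 152809): balance=328874
step 5 (pay 125315): balance=213260
step 6 (pay 137707): balance=81844
step 7 (pay 126228): balance=0
step 8 (pay 122176): balance=0
step 9 (pay 150618): balance=0
step 10 (pay 122831): balance=0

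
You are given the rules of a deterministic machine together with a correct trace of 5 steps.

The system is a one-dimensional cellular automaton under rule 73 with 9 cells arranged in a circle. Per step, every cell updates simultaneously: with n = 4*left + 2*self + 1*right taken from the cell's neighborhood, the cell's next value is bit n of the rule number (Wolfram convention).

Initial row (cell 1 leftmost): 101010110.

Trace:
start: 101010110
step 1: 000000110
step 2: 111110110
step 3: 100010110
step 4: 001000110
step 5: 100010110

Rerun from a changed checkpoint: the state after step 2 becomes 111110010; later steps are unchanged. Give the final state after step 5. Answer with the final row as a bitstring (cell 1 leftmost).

100010110

state after step 2 := 111110010
step 3: 100010000
step 4: 001000110
step 5: 100010110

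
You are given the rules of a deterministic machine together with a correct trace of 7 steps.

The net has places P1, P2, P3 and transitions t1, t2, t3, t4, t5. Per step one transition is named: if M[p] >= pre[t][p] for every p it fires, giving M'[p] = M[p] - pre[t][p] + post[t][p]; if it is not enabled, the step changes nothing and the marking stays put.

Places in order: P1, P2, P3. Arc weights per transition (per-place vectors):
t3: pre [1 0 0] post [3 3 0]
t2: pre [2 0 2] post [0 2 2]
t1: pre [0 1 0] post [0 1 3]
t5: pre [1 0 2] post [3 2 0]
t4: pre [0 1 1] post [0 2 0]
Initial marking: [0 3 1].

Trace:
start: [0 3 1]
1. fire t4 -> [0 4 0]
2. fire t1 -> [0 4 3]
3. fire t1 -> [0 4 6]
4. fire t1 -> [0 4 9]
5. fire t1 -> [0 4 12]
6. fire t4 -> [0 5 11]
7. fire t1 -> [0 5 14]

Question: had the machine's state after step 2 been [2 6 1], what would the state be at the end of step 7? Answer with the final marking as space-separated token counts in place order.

2 7 12

state after step 2 := [2 6 1]
3. fire t1 -> [2 6 4]
4. fire t1 -> [2 6 7]
5. fire t1 -> [2 6 10]
6. fire t4 -> [2 7 9]
7. fire t1 -> [2 7 12]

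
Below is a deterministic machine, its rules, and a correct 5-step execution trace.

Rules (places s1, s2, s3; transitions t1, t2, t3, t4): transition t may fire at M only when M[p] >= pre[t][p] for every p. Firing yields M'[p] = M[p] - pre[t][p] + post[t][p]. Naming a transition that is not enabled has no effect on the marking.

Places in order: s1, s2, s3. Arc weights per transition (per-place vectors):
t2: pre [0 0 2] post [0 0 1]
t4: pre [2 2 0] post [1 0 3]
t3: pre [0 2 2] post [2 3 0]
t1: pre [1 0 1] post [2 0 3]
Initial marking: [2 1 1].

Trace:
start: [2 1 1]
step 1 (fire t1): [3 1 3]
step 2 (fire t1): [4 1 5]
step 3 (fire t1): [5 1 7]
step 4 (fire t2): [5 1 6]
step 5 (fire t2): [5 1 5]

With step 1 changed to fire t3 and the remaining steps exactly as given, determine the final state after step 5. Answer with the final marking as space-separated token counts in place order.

4 1 3

(re-executing from step 1 with the substitution; state before step 1: [2 1 1])
step 1 (fire t3): [2 1 1]
step 2 (fire t1): [3 1 3]
step 3 (fire t1): [4 1 5]
step 4 (fire t2): [4 1 4]
step 5 (fire t2): [4 1 3]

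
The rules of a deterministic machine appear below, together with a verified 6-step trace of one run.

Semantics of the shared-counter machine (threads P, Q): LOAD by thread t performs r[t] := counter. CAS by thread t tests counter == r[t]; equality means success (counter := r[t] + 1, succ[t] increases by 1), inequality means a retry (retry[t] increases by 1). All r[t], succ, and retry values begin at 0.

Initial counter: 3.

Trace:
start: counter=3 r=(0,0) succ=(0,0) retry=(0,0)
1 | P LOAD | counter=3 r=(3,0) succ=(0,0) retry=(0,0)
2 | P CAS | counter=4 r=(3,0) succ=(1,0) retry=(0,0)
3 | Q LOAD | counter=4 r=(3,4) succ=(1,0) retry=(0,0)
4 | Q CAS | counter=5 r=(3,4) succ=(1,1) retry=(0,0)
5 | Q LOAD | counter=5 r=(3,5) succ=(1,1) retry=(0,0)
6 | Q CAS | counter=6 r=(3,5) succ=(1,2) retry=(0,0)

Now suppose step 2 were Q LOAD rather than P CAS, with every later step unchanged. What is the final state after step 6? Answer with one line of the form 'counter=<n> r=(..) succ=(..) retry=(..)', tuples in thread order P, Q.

counter=5 r=(3,4) succ=(0,2) retry=(0,0)

(re-executing from step 2 with the substitution; state before step 2: counter=3 r=(3,0) succ=(0,0) retry=(0,0))
2 | Q LOAD | counter=3 r=(3,3) succ=(0,0) retry=(0,0)
3 | Q LOAD | counter=3 r=(3,3) succ=(0,0) retry=(0,0)
4 | Q CAS | counter=4 r=(3,3) succ=(0,1) retry=(0,0)
5 | Q LOAD | counter=4 r=(3,4) succ=(0,1) retry=(0,0)
6 | Q CAS | counter=5 r=(3,4) succ=(0,2) retry=(0,0)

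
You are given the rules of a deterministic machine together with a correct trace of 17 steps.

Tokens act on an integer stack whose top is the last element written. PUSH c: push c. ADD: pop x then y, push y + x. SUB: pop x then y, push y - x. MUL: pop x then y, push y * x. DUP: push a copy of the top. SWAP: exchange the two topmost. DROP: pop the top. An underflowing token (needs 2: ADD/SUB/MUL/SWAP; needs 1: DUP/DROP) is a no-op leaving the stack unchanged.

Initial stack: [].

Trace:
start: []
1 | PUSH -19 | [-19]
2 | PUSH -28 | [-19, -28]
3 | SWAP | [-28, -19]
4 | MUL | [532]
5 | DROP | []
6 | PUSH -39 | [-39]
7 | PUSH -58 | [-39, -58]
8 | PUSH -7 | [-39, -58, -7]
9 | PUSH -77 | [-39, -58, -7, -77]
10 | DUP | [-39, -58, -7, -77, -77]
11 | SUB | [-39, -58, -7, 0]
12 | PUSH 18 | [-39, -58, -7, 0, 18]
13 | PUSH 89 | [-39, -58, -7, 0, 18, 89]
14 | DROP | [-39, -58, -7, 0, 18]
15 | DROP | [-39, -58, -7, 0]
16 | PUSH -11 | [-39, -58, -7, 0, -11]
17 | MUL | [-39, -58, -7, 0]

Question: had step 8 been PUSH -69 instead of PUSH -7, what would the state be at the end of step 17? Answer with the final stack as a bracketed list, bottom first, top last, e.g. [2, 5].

[-39, -58, -69, 0]

(re-executing from step 8 with the substitution; state before step 8: [-39, -58])
8 | PUSH -69 | [-39, -58, -69]
9 | PUSH -77 | [-39, -58, -69, -77]
10 | DUP | [-39, -58, -69, -77, -77]
11 | SUB | [-39, -58, -69, 0]
12 | PUSH 18 | [-39, -58, -69, 0, 18]
13 | PUSH 89 | [-39, -58, -69, 0, 18, 89]
14 | DROP | [-39, -58, -69, 0, 18]
15 | DROP | [-39, -58, -69, 0]
16 | PUSH -11 | [-39, -58, -69, 0, -11]
17 | MUL | [-39, -58, -69, 0]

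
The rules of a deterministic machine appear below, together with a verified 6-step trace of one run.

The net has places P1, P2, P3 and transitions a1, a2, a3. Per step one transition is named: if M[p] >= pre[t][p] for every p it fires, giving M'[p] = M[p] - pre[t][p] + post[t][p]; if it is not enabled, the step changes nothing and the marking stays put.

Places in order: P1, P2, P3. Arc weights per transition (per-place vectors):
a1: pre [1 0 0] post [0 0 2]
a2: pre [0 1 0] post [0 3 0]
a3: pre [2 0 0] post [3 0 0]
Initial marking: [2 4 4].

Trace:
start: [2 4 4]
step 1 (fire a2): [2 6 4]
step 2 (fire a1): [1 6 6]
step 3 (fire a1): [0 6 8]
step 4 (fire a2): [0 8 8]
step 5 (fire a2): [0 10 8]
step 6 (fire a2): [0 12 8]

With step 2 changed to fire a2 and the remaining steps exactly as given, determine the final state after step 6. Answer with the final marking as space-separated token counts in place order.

(re-executing from step 2 with the substitution; state before step 2: [2 6 4])
step 2 (fire a2): [2 8 4]
step 3 (fire a1): [1 8 6]
step 4 (fire a2): [1 10 6]
step 5 (fire a2): [1 12 6]
step 6 (fire a2): [1 14 6]

1 14 6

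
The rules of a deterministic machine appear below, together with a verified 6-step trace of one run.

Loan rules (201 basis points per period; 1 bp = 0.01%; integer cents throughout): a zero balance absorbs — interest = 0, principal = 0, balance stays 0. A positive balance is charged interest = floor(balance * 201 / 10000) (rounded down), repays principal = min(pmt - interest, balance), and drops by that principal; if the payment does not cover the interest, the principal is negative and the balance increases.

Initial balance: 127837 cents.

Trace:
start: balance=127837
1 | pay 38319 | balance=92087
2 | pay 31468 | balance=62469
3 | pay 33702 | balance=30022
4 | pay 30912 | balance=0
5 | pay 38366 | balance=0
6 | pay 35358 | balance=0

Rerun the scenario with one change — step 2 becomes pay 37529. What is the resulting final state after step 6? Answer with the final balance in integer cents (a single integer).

0

(re-executing from step 2 with the substitution; state before step 2: balance=92087)
2 | pay 37529 | balance=56408
3 | pay 33702 | balance=23839
4 | pay 30912 | balance=0
5 | pay 38366 | balance=0
6 | pay 35358 | balance=0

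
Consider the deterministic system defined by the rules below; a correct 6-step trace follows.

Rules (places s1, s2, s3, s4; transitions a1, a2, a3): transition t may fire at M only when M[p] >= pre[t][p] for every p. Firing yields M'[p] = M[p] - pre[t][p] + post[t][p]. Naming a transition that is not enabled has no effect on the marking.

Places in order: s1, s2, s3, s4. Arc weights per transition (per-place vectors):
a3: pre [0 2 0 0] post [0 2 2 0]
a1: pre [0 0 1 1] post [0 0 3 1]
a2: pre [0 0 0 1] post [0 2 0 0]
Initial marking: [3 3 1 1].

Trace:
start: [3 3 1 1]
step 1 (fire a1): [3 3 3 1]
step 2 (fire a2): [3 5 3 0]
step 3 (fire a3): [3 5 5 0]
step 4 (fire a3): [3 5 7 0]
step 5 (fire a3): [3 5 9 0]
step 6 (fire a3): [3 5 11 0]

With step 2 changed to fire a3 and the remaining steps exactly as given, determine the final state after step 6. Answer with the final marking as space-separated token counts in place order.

(re-executing from step 2 with the substitution; state before step 2: [3 3 3 1])
step 2 (fire a3): [3 3 5 1]
step 3 (fire a3): [3 3 7 1]
step 4 (fire a3): [3 3 9 1]
step 5 (fire a3): [3 3 11 1]
step 6 (fire a3): [3 3 13 1]

3 3 13 1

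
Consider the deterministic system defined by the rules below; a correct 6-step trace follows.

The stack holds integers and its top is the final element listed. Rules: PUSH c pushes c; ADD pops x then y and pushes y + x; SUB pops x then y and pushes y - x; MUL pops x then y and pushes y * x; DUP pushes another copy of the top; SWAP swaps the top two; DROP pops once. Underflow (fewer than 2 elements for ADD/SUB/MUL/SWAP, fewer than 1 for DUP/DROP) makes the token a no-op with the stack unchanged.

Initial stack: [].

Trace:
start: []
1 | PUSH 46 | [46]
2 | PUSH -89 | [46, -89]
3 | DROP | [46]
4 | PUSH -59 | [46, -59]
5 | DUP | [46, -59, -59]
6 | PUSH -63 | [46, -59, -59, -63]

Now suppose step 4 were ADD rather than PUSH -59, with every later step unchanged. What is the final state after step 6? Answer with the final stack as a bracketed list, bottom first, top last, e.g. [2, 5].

[46, 46, -63]

(re-executing from step 4 with the substitution; state before step 4: [46])
4 | ADD | [46]
5 | DUP | [46, 46]
6 | PUSH -63 | [46, 46, -63]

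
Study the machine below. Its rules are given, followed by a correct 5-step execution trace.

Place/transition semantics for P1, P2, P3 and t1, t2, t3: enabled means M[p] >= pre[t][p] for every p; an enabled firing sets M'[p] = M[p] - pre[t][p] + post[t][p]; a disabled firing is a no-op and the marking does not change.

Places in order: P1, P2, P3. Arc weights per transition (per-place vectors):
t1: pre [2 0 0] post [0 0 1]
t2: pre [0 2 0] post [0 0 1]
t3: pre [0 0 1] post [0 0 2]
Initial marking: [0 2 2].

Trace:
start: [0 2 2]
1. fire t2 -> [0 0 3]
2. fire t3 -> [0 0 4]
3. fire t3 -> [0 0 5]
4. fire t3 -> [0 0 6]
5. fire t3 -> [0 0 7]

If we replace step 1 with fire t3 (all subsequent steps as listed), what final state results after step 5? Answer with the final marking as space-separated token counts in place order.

0 2 7

(re-executing from step 1 with the substitution; state before step 1: [0 2 2])
1. fire t3 -> [0 2 3]
2. fire t3 -> [0 2 4]
3. fire t3 -> [0 2 5]
4. fire t3 -> [0 2 6]
5. fire t3 -> [0 2 7]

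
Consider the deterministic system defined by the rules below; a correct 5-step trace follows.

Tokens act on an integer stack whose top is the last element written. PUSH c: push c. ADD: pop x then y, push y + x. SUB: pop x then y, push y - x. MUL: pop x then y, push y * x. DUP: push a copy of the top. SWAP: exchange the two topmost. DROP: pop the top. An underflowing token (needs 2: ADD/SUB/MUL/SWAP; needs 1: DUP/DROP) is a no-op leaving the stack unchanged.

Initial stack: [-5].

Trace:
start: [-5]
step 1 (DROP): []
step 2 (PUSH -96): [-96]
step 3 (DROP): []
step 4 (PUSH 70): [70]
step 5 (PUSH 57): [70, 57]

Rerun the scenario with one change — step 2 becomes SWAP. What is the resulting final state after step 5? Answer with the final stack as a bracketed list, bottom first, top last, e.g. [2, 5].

[70, 57]

(re-executing from step 2 with the substitution; state before step 2: [])
step 2 (SWAP): []
step 3 (DROP): []
step 4 (PUSH 70): [70]
step 5 (PUSH 57): [70, 57]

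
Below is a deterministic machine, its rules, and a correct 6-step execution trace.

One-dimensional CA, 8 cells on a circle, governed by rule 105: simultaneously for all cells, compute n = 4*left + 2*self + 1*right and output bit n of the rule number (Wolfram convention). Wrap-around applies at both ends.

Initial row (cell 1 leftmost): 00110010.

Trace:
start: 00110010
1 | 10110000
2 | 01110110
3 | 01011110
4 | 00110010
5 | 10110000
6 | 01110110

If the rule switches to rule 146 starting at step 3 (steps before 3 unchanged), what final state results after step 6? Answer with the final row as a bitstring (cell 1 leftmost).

(re-executing steps 3..6 under rule 146; state before step 3: 01110110)
3 | 10100001
4 | 00010010
5 | 00101101
6 | 11000000

11000000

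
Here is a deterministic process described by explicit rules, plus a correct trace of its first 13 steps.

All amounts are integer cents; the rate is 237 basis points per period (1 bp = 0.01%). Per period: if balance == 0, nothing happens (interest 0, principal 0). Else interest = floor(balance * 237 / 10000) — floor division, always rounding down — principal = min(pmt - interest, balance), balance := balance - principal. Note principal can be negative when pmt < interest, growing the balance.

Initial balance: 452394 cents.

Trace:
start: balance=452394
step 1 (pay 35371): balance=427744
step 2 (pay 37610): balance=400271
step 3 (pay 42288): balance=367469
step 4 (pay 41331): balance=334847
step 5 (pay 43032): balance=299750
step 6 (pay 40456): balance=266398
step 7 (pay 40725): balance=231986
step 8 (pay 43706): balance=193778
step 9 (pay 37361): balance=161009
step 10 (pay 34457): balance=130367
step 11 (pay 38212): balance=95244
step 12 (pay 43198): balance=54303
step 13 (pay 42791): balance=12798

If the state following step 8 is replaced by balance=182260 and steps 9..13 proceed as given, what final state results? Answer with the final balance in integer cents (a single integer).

state after step 8 := balance=182260
step 9 (pay 37361): balance=149218
step 10 (pay 34457): balance=118297
step 11 (pay 38212): balance=82888
step 12 (pay 43198): balance=41654
step 13 (pay 42791): balance=0

0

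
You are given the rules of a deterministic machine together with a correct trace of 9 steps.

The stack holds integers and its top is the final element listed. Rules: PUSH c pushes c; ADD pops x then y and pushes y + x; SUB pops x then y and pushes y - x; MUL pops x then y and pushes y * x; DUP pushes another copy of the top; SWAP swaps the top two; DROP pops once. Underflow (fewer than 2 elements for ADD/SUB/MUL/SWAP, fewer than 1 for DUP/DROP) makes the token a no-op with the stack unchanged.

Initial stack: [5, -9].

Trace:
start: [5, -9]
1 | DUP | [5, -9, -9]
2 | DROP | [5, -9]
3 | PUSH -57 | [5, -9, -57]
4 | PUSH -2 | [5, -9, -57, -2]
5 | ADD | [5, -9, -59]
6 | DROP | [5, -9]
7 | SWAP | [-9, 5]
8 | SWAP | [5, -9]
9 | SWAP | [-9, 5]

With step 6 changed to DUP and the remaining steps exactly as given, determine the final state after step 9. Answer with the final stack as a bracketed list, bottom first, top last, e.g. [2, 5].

[5, -9, -59, -59]

(re-executing from step 6 with the substitution; state before step 6: [5, -9, -59])
6 | DUP | [5, -9, -59, -59]
7 | SWAP | [5, -9, -59, -59]
8 | SWAP | [5, -9, -59, -59]
9 | SWAP | [5, -9, -59, -59]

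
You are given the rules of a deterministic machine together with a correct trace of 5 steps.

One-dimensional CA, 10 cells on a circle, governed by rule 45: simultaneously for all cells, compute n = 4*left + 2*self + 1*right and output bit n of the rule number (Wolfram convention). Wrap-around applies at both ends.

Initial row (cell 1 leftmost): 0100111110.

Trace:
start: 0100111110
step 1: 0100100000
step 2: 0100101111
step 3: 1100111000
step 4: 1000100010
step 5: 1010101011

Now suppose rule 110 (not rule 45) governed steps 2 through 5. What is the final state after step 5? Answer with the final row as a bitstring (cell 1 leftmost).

0001100111

(re-executing steps 2..5 under rule 110; state before step 2: 0100100000)
step 2: 1101100000
step 3: 1111100001
step 4: 0000100011
step 5: 0001100111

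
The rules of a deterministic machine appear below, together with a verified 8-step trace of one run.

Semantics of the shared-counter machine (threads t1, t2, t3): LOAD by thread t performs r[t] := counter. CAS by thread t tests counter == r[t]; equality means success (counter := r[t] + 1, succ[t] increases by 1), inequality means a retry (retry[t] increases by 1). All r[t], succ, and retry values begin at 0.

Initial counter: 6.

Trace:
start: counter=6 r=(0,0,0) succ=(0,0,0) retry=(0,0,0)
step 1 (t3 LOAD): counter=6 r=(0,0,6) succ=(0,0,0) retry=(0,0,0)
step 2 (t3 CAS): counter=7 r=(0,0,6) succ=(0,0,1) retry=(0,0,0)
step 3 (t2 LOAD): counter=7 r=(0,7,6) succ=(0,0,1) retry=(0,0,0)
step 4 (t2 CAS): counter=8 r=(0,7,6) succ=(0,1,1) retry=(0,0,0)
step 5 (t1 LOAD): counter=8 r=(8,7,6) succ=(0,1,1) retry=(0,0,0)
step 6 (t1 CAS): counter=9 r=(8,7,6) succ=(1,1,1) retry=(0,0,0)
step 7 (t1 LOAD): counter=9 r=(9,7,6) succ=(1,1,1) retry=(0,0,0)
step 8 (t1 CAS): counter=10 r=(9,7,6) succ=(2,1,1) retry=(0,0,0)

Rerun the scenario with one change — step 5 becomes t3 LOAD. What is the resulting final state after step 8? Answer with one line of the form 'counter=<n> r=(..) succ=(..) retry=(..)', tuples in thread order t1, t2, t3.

counter=9 r=(8,7,8) succ=(1,1,1) retry=(1,0,0)

(re-executing from step 5 with the substitution; state before step 5: counter=8 r=(0,7,6) succ=(0,1,1) retry=(0,0,0))
step 5 (t3 LOAD): counter=8 r=(0,7,8) succ=(0,1,1) retry=(0,0,0)
step 6 (t1 CAS): counter=8 r=(0,7,8) succ=(0,1,1) retry=(1,0,0)
step 7 (t1 LOAD): counter=8 r=(8,7,8) succ=(0,1,1) retry=(1,0,0)
step 8 (t1 CAS): counter=9 r=(8,7,8) succ=(1,1,1) retry=(1,0,0)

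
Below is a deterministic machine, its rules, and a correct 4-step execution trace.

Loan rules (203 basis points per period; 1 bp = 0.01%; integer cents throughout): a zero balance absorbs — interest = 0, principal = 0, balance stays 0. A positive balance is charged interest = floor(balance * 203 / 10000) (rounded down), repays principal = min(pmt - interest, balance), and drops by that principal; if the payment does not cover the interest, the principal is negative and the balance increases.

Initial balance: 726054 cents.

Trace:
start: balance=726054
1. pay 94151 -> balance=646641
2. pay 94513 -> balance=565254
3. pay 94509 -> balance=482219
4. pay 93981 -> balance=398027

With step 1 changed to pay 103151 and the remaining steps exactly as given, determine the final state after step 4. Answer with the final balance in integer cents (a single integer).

388468

(re-executing from step 1 with the substitution; state before step 1: balance=726054)
1. pay 103151 -> balance=637641
2. pay 94513 -> balance=556072
3. pay 94509 -> balance=472851
4. pay 93981 -> balance=388468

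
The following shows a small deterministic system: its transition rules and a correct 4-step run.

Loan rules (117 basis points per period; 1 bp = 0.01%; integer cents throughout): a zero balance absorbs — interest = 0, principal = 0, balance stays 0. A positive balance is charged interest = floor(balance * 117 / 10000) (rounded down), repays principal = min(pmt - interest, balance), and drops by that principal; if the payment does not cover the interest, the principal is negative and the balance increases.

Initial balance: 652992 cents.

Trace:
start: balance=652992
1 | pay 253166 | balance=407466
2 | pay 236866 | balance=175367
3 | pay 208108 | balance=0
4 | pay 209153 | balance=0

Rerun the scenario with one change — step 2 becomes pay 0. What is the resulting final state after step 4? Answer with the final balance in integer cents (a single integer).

(re-executing from step 2 with the substitution; state before step 2: balance=407466)
2 | pay 0 | balance=412233
3 | pay 208108 | balance=208948
4 | pay 209153 | balance=2239

2239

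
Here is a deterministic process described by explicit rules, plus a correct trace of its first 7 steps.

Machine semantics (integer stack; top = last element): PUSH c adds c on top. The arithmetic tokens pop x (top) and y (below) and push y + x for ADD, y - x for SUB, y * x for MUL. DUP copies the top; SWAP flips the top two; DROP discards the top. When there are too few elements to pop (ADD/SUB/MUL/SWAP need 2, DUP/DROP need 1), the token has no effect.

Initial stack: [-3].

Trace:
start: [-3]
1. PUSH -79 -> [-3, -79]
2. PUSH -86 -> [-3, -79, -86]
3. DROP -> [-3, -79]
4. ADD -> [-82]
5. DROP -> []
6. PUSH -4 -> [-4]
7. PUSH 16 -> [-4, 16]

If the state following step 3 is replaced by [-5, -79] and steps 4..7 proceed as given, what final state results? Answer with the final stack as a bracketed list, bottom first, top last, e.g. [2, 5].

[-4, 16]

state after step 3 := [-5, -79]
4. ADD -> [-84]
5. DROP -> []
6. PUSH -4 -> [-4]
7. PUSH 16 -> [-4, 16]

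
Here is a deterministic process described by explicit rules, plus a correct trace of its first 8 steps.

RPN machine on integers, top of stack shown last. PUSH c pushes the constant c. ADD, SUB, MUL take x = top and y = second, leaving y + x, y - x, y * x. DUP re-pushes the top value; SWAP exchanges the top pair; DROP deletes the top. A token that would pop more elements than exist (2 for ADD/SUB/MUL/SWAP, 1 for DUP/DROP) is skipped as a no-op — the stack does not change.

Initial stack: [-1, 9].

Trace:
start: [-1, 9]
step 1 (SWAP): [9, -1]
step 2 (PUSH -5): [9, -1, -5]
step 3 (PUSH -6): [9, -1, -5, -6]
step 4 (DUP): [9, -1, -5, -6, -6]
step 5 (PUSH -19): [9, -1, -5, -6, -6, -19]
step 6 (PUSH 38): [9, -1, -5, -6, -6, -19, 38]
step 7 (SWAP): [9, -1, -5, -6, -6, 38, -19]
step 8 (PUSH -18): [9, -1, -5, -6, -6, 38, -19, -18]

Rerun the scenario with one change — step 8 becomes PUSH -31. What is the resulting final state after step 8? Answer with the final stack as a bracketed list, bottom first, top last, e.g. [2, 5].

[9, -1, -5, -6, -6, 38, -19, -31]

(re-executing from step 8 with the substitution; state before step 8: [9, -1, -5, -6, -6, 38, -19])
step 8 (PUSH -31): [9, -1, -5, -6, -6, 38, -19, -31]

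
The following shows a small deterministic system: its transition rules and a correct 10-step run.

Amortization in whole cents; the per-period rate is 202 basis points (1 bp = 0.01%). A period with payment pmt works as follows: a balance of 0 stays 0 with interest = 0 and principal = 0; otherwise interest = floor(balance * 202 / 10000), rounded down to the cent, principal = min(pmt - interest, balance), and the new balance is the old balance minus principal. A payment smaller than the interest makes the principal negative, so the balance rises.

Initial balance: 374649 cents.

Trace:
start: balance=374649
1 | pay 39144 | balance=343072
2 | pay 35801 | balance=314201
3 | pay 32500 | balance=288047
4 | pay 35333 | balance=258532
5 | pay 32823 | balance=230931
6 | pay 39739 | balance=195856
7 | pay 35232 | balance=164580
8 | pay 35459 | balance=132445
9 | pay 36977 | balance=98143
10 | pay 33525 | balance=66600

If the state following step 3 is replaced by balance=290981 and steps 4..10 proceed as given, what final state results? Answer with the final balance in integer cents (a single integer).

state after step 3 := balance=290981
4 | pay 35333 | balance=261525
5 | pay 32823 | balance=233984
6 | pay 39739 | balance=198971
7 | pay 35232 | balance=167758
8 | pay 35459 | balance=135687
9 | pay 36977 | balance=101450
10 | pay 33525 | balance=69974

69974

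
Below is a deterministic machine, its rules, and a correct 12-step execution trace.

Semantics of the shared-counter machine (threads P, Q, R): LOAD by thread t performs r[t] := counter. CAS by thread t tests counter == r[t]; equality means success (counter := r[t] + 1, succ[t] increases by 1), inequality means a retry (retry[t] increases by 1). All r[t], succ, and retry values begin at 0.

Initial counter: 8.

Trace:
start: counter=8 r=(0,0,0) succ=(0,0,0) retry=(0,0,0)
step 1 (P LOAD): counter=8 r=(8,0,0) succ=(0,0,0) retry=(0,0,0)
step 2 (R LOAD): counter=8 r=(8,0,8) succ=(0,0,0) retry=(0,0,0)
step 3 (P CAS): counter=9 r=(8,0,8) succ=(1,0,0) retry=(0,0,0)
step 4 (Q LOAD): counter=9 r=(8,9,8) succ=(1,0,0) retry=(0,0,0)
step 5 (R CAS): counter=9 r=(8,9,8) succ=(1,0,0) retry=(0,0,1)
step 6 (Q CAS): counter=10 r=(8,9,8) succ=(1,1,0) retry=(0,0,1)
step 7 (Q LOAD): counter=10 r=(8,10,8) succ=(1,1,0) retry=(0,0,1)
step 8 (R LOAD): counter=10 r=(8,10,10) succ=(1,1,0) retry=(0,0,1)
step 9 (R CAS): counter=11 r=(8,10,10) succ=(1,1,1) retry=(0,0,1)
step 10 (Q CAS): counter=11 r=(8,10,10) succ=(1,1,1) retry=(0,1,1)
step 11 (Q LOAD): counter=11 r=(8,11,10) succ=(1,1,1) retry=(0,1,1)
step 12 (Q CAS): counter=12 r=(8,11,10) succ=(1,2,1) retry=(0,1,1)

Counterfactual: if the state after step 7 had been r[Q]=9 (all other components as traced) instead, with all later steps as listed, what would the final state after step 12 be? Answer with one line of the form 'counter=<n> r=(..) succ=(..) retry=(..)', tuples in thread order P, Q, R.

counter=12 r=(8,11,10) succ=(1,2,1) retry=(0,1,1)

state after step 7 := counter=10 r=(8,9,8) succ=(1,1,0) retry=(0,0,1)
step 8 (R LOAD): counter=10 r=(8,9,10) succ=(1,1,0) retry=(0,0,1)
step 9 (R CAS): counter=11 r=(8,9,10) succ=(1,1,1) retry=(0,0,1)
step 10 (Q CAS): counter=11 r=(8,9,10) succ=(1,1,1) retry=(0,1,1)
step 11 (Q LOAD): counter=11 r=(8,11,10) succ=(1,1,1) retry=(0,1,1)
step 12 (Q CAS): counter=12 r=(8,11,10) succ=(1,2,1) retry=(0,1,1)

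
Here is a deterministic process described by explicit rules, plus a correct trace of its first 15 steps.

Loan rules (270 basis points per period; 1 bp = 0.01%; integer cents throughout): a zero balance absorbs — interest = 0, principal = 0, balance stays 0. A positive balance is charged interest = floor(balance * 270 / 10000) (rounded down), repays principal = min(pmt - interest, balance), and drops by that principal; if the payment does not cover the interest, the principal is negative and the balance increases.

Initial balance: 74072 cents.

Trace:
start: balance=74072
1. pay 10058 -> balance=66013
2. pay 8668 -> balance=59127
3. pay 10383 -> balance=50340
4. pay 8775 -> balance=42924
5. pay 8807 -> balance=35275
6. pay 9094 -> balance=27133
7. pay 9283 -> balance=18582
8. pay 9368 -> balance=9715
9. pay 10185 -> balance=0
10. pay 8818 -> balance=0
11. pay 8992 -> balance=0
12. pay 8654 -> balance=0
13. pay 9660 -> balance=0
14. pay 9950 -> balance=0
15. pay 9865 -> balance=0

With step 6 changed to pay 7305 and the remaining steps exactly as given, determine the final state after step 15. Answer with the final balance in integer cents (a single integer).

0

(re-executing from step 6 with the substitution; state before step 6: balance=35275)
6. pay 7305 -> balance=28922
7. pay 9283 -> balance=20419
8. pay 9368 -> balance=11602
9. pay 10185 -> balance=1730
10. pay 8818 -> balance=0
11. pay 8992 -> balance=0
12. pay 8654 -> balance=0
13. pay 9660 -> balance=0
14. pay 9950 -> balance=0
15. pay 9865 -> balance=0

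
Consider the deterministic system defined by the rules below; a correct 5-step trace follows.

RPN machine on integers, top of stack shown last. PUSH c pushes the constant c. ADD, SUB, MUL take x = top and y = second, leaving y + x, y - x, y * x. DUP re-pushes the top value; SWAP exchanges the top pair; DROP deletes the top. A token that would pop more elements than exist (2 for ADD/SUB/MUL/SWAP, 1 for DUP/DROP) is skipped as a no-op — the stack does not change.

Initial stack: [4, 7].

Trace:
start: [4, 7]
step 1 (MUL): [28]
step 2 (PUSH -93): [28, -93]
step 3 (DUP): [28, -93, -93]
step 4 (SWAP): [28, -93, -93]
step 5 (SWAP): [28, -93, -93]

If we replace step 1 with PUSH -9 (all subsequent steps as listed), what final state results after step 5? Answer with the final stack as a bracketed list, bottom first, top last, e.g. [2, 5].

(re-executing from step 1 with the substitution; state before step 1: [4, 7])
step 1 (PUSH -9): [4, 7, -9]
step 2 (PUSH -93): [4, 7, -9, -93]
step 3 (DUP): [4, 7, -9, -93, -93]
step 4 (SWAP): [4, 7, -9, -93, -93]
step 5 (SWAP): [4, 7, -9, -93, -93]

[4, 7, -9, -93, -93]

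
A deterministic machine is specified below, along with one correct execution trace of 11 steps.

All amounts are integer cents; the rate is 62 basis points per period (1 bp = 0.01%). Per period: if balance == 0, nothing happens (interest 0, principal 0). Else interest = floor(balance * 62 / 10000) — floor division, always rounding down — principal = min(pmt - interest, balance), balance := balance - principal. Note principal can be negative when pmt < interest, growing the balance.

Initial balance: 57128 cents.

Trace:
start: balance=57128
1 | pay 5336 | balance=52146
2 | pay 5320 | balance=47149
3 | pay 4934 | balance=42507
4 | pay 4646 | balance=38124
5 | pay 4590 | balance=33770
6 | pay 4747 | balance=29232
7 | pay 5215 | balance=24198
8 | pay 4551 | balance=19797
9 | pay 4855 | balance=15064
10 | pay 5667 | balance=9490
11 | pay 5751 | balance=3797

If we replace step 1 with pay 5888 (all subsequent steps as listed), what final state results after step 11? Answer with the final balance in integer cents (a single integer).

3208

(re-executing from step 1 with the substitution; state before step 1: balance=57128)
1 | pay 5888 | balance=51594
2 | pay 5320 | balance=46593
3 | pay 4934 | balance=41947
4 | pay 4646 | balance=37561
5 | pay 4590 | balance=33203
6 | pay 4747 | balance=28661
7 | pay 5215 | balance=23623
8 | pay 4551 | balance=19218
9 | pay 4855 | balance=14482
10 | pay 5667 | balance=8904
11 | pay 5751 | balance=3208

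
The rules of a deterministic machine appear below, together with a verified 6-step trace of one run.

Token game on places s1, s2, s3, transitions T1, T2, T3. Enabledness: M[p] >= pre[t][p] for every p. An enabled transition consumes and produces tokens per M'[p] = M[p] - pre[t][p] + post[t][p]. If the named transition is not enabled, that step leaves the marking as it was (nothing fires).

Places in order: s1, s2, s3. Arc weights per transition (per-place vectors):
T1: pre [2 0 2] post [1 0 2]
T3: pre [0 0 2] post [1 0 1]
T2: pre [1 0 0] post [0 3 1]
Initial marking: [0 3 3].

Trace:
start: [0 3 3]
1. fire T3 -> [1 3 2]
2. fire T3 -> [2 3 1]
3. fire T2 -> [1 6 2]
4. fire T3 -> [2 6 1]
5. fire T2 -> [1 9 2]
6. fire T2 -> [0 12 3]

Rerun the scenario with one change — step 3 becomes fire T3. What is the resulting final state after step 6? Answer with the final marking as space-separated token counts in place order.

(re-executing from step 3 with the substitution; state before step 3: [2 3 1])
3. fire T3 -> [2 3 1]
4. fire T3 -> [2 3 1]
5. fire T2 -> [1 6 2]
6. fire T2 -> [0 9 3]

0 9 3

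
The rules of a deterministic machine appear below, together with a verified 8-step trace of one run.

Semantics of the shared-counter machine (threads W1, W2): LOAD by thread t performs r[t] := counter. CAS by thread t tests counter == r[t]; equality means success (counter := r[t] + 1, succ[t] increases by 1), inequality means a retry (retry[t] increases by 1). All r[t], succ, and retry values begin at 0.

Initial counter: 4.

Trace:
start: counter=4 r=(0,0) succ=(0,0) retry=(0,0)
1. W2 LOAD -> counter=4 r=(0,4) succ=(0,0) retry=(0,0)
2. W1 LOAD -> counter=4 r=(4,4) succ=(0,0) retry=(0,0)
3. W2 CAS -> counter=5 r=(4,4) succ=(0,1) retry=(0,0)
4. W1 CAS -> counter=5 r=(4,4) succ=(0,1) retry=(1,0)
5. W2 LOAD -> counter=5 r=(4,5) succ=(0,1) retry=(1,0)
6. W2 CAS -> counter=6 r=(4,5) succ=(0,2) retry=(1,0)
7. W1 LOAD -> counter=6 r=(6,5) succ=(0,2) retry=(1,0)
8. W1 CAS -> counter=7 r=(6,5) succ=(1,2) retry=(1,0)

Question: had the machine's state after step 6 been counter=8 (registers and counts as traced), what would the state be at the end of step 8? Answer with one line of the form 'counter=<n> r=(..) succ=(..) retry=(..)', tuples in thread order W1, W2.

state after step 6 := counter=8 r=(4,5) succ=(0,2) retry=(1,0)
7. W1 LOAD -> counter=8 r=(8,5) succ=(0,2) retry=(1,0)
8. W1 CAS -> counter=9 r=(8,5) succ=(1,2) retry=(1,0)

counter=9 r=(8,5) succ=(1,2) retry=(1,0)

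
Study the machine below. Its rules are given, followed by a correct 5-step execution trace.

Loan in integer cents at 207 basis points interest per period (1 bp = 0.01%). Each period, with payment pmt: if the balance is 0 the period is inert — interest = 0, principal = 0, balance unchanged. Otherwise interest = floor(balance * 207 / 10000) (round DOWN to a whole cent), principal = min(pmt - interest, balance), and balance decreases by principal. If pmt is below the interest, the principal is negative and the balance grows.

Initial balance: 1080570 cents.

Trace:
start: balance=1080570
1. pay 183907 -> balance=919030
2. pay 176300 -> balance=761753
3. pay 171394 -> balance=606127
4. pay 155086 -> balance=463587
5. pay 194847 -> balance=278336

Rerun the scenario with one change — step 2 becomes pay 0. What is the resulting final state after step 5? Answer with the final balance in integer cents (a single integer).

(re-executing from step 2 with the substitution; state before step 2: balance=919030)
2. pay 0 -> balance=938053
3. pay 171394 -> balance=786076
4. pay 155086 -> balance=647261
5. pay 194847 -> balance=465812

465812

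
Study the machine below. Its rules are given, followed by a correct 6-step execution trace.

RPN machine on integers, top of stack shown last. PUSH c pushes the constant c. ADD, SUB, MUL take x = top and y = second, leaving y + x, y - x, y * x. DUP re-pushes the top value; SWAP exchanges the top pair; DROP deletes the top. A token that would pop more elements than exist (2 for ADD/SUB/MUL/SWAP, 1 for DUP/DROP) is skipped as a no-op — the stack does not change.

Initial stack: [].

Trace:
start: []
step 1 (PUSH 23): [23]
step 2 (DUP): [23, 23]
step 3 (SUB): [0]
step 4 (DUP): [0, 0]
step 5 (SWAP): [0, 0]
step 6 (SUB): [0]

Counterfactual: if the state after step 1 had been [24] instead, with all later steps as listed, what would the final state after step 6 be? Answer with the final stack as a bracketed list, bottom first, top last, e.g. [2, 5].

[0]

state after step 1 := [24]
step 2 (DUP): [24, 24]
step 3 (SUB): [0]
step 4 (DUP): [0, 0]
step 5 (SWAP): [0, 0]
step 6 (SUB): [0]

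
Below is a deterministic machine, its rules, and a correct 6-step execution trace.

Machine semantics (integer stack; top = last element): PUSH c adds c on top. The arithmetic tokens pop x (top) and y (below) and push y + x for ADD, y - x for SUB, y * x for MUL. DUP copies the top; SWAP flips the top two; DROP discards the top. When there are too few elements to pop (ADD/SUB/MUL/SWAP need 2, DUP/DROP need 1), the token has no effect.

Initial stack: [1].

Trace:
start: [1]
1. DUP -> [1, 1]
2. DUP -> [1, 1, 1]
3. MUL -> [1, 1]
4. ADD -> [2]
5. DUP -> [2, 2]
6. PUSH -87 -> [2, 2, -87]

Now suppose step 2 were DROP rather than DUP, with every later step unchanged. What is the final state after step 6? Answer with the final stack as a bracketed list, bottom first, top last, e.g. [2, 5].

[1, 1, -87]

(re-executing from step 2 with the substitution; state before step 2: [1, 1])
2. DROP -> [1]
3. MUL -> [1]
4. ADD -> [1]
5. DUP -> [1, 1]
6. PUSH -87 -> [1, 1, -87]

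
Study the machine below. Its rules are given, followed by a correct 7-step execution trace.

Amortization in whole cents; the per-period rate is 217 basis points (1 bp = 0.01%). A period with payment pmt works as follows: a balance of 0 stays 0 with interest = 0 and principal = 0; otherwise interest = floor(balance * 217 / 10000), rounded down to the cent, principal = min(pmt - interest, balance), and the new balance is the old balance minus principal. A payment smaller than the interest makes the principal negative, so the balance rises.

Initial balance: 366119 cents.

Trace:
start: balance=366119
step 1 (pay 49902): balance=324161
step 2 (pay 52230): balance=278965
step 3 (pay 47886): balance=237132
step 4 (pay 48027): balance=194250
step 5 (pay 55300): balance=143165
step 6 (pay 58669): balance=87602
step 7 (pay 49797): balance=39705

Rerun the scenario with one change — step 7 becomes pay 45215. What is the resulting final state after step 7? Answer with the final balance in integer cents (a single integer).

(re-executing from step 7 with the substitution; state before step 7: balance=87602)
step 7 (pay 45215): balance=44287

44287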